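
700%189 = 133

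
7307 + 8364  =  15671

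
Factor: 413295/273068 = 2^ ( - 2)*3^1*5^1*19^( - 1)*59^1*467^1*3593^( - 1 ) 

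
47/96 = 47/96 =0.49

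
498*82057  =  40864386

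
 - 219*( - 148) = 32412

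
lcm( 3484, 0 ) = 0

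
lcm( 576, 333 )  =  21312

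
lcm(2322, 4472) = 120744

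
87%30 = 27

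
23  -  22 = 1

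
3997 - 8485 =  - 4488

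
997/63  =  997/63 = 15.83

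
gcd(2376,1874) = 2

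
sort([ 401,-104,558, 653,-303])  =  [ - 303,-104, 401,  558,653]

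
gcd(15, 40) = 5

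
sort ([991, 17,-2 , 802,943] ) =[-2, 17, 802,943, 991 ] 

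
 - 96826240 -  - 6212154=-90614086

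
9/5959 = 9/5959 = 0.00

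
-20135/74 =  - 273 + 67/74 =-272.09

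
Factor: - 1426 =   -  2^1 * 23^1 * 31^1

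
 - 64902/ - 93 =697+27/31=697.87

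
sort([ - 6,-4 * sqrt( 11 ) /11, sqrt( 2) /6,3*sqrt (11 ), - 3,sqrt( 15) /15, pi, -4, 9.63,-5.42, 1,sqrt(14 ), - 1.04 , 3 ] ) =[  -  6, - 5.42,-4, - 3,-4 *sqrt( 11) /11,-1.04, sqrt ( 2)/6, sqrt(15 ) /15, 1, 3 , pi,sqrt(14 ), 9.63 , 3 * sqrt( 11)]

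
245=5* 49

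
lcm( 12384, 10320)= 61920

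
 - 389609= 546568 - 936177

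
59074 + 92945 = 152019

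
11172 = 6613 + 4559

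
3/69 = 1/23 = 0.04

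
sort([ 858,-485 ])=[ -485,858] 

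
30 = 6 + 24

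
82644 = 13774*6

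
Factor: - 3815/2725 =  - 5^( - 1) * 7^1  =  - 7/5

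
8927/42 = 8927/42 = 212.55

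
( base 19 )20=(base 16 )26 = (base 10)38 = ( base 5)123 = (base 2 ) 100110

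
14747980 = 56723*260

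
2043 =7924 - 5881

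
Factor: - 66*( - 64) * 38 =2^8*3^1*11^1*19^1=160512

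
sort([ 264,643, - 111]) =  [-111, 264,643]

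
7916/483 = 16 + 188/483 = 16.39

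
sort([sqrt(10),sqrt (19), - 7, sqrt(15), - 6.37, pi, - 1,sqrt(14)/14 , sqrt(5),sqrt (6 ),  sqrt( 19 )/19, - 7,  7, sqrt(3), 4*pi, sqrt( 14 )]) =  [ - 7 , -7,- 6.37, - 1,sqrt( 19) /19, sqrt(14)/14 , sqrt ( 3 ), sqrt( 5 ), sqrt ( 6 ),pi,sqrt(10),sqrt( 14 ), sqrt ( 15),  sqrt( 19), 7,  4 * pi] 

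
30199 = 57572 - 27373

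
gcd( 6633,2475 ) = 99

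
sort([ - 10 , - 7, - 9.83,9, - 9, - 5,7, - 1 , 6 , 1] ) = [ - 10, - 9.83, - 9, - 7, - 5, - 1, 1,  6, 7, 9 ] 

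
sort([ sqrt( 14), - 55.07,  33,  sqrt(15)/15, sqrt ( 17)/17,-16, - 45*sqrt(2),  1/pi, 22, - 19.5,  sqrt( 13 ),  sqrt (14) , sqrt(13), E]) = [ - 45*sqrt( 2 ), - 55.07, - 19.5,-16,sqrt ( 17) /17,  sqrt ( 15) /15,1/pi  ,  E,sqrt(13) , sqrt ( 13 ),  sqrt ( 14), sqrt ( 14),22,  33 ] 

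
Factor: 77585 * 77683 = 5^1 * 59^1*131^1*263^1*593^1 = 6027035555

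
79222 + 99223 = 178445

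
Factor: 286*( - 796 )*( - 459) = 2^3*3^3 * 11^1*13^1*17^1*199^1 = 104494104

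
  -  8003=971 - 8974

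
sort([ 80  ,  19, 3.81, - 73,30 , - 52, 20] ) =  [ - 73, - 52,3.81,19, 20, 30, 80 ]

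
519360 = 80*6492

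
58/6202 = 29/3101 = 0.01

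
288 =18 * 16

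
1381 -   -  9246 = 10627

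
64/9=64/9= 7.11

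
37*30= 1110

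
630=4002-3372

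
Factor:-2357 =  -2357^1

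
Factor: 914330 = 2^1*5^1*91433^1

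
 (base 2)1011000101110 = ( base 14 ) 20d8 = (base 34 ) 4v0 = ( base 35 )4m8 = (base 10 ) 5678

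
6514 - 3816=2698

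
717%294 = 129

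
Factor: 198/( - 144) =-2^(-3)*11^1 =-  11/8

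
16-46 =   -  30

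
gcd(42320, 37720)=920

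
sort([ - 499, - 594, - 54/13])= [ - 594,  -  499, - 54/13]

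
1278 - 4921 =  - 3643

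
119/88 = 119/88 = 1.35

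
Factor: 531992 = 2^3*66499^1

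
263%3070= 263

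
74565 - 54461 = 20104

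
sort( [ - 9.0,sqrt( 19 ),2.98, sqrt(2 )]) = [ - 9.0, sqrt( 2 ), 2.98 , sqrt( 19 )]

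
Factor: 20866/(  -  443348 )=  -  10433/221674 = - 2^(-1 )*23^( - 1 )*61^( - 1)*79^( - 1 )  *  10433^1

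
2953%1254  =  445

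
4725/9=525 = 525.00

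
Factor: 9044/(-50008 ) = -2^( - 1 )*17^1 * 47^(-1 ) =- 17/94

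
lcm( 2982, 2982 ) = 2982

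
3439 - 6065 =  - 2626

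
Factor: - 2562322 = - 2^1*7^1*183023^1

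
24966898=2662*9379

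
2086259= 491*4249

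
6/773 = 6/773 = 0.01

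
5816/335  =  17+121/335  =  17.36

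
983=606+377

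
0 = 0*43530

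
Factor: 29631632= 2^4*857^1*2161^1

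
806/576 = 1 + 115/288=1.40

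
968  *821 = 794728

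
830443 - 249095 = 581348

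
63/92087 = 63/92087 = 0.00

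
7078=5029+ 2049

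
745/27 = 745/27 = 27.59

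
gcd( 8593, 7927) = 1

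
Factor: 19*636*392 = 4736928 = 2^5*3^1*7^2*19^1*53^1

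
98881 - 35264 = 63617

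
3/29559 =1/9853 = 0.00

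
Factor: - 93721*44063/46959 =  - 3^ (-1)*11^(-1 )*17^1*37^1 * 139^1*149^1* 317^1*1423^(-1 ) = -4129628423/46959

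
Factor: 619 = 619^1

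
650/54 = 12 + 1/27 = 12.04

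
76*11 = 836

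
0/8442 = 0 = 0.00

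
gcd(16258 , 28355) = 1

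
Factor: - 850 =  -2^1*5^2*17^1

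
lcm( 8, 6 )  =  24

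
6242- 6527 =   -  285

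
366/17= 366/17   =  21.53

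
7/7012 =7/7012 = 0.00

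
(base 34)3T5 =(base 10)4459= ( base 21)A27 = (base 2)1000101101011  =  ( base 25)739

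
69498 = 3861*18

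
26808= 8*3351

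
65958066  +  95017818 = 160975884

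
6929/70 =98 + 69/70=98.99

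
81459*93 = 7575687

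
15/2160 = 1/144 =0.01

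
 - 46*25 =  - 1150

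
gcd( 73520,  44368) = 16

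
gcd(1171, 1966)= 1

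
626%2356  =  626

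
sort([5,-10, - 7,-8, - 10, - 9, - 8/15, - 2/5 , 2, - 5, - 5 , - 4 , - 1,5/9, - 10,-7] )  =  [ - 10, - 10, - 10, - 9 ,  -  8 , - 7, - 7, - 5, - 5, - 4, - 1,- 8/15, - 2/5,5/9,2, 5]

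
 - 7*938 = -6566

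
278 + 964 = 1242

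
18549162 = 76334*243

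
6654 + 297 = 6951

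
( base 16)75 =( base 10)117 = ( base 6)313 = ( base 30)3R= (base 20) 5h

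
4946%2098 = 750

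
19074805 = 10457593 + 8617212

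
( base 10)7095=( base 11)5370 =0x1bb7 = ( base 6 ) 52503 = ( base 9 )10653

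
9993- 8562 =1431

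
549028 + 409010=958038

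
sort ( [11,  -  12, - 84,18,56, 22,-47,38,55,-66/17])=[ - 84, - 47, - 12,-66/17,11,18, 22,38, 55,56]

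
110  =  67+43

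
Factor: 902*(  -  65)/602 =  - 5^1 * 7^(  -  1)*11^1*13^1*41^1*43^(  -  1) =-29315/301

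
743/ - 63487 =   -  1 + 62744/63487 = - 0.01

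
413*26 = 10738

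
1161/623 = 1 + 538/623= 1.86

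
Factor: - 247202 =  - 2^1*123601^1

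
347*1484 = 514948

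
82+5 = 87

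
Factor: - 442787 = -47^1 * 9421^1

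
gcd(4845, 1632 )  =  51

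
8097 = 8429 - 332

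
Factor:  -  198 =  - 2^1*3^2*11^1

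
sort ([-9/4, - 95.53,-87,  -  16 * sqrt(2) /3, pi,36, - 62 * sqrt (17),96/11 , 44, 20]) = [ - 62 * sqrt(17), - 95.53,- 87,-16 * sqrt(2) /3, - 9/4,pi, 96/11, 20,36, 44] 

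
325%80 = 5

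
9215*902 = 8311930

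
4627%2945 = 1682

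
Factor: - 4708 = -2^2*11^1*107^1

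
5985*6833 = 40895505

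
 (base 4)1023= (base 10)75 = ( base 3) 2210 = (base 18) 43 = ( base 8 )113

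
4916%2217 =482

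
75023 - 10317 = 64706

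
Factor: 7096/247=2^3*13^(-1) * 19^ ( - 1 )*887^1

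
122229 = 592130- 469901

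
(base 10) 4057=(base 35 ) 3AW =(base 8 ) 7731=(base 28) 54p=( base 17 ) e0b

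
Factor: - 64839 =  - 3^1 * 21613^1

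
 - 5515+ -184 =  - 5699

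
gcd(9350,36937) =1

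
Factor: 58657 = 58657^1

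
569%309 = 260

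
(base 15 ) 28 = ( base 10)38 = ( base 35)13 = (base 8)46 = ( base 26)1C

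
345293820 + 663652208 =1008946028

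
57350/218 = 28675/109 = 263.07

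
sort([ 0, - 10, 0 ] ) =[ - 10, 0,0]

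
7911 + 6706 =14617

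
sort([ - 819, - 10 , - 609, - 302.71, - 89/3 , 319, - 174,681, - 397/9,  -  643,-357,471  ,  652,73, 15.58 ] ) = [ - 819, - 643, - 609 , -357, - 302.71, - 174, - 397/9, - 89/3, - 10,15.58,73,319, 471, 652, 681] 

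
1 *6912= 6912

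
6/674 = 3/337 =0.01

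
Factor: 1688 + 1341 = 13^1*233^1 = 3029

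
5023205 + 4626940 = 9650145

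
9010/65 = 1802/13 = 138.62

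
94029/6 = 31343/2 = 15671.50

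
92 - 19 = 73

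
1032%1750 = 1032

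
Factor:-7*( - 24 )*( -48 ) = - 2^7*3^2*7^1 = - 8064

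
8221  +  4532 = 12753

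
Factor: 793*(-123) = -3^1*13^1*41^1*61^1= - 97539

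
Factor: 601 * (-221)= - 132821 = - 13^1*17^1*601^1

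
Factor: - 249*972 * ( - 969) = 2^2 * 3^7 * 17^1*19^1*83^1 = 234525132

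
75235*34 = 2557990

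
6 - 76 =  - 70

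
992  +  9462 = 10454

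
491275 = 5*98255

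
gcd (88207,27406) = 1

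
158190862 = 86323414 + 71867448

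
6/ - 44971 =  - 1 + 44965/44971 = - 0.00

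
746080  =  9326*80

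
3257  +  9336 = 12593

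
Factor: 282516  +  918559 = 5^2 * 107^1 * 449^1 = 1201075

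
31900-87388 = -55488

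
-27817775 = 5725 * ( -4859)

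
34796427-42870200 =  - 8073773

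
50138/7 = 50138/7 =7162.57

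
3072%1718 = 1354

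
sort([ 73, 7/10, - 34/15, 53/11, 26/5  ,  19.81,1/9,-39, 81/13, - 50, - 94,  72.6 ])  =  [-94 , - 50, - 39, - 34/15, 1/9, 7/10,53/11, 26/5, 81/13,  19.81, 72.6, 73] 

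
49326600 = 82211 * 600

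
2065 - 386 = 1679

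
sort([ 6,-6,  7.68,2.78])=[ - 6,2.78,6,7.68] 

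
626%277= 72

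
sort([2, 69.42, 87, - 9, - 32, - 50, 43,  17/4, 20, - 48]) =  [ - 50,  -  48, - 32, - 9,2, 17/4, 20 , 43,69.42,87]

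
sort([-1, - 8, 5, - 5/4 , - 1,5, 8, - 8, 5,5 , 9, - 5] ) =[ - 8, -8,-5, - 5/4, - 1, - 1,5,  5, 5,5,  8, 9]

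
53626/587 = 53626/587 = 91.36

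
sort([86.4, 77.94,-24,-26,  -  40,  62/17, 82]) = [-40 , - 26, - 24,62/17,  77.94,82,  86.4]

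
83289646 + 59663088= 142952734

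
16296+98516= 114812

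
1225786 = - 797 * ( - 1538 )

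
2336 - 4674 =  - 2338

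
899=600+299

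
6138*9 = 55242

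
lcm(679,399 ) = 38703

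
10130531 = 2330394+7800137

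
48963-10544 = 38419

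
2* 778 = 1556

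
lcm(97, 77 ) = 7469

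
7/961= 7/961 = 0.01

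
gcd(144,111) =3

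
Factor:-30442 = -2^1*31^1*491^1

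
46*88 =4048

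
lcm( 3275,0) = 0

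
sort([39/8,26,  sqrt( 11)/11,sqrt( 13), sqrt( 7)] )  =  [sqrt( 11 ) /11,sqrt( 7), sqrt(13 ),39/8, 26]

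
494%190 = 114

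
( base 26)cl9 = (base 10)8667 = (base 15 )287c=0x21db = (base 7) 34161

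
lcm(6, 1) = 6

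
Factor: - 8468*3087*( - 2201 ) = 57535715916 = 2^2* 3^2*7^3*29^1*31^1*71^1*73^1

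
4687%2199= 289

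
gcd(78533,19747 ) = 91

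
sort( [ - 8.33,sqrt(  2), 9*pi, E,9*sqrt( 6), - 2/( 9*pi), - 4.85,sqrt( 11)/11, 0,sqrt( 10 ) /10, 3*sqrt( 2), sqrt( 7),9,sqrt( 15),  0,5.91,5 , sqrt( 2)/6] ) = [ - 8.33, - 4.85, - 2/(9*pi), 0, 0,sqrt( 2) /6,sqrt( 11) /11, sqrt( 10)/10,sqrt( 2),sqrt( 7),E,  sqrt( 15),3*sqrt (2 ),5,5.91, 9,9 * sqrt ( 6),9*pi ] 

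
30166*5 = 150830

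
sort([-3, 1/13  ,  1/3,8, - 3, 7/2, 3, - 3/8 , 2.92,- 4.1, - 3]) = [  -  4.1, -3, - 3,  -  3, - 3/8, 1/13,  1/3,2.92,  3 , 7/2, 8]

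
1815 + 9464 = 11279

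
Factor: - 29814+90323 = 60509 = 60509^1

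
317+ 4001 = 4318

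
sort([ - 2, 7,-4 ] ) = [ - 4, - 2,  7 ] 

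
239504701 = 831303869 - 591799168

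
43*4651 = 199993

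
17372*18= 312696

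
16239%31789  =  16239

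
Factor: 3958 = 2^1*1979^1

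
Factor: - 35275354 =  - 2^1*17637677^1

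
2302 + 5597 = 7899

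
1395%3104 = 1395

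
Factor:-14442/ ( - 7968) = 2^( - 4)* 29^1 = 29/16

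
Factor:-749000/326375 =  - 856/373 = -2^3 *107^1*373^( - 1)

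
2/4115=2/4115 = 0.00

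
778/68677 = 778/68677 = 0.01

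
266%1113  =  266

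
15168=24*632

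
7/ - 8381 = - 7/8381= - 0.00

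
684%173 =165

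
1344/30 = 224/5 = 44.80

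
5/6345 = 1/1269 = 0.00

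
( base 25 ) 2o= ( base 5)244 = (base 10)74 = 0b1001010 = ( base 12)62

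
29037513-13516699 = 15520814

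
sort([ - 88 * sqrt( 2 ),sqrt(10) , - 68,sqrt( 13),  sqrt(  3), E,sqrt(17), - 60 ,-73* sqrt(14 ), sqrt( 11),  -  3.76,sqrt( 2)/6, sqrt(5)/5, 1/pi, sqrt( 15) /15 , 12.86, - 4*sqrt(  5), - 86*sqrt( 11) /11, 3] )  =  [- 73 * sqrt ( 14), - 88* sqrt(2), - 68,  -  60, - 86 * sqrt(11)/11, - 4*sqrt( 5),-3.76, sqrt( 2) /6,sqrt ( 15 )/15,  1/pi,sqrt( 5) /5 , sqrt( 3),E , 3,sqrt( 10),sqrt( 11),  sqrt(13), sqrt( 17),12.86 ] 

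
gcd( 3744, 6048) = 288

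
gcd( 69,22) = 1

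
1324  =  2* 662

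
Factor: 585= 3^2*5^1*13^1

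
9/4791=3/1597 = 0.00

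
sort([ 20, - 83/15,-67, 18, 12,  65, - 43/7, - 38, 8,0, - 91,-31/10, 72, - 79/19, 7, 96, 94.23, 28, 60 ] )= [-91, - 67, - 38, - 43/7, - 83/15, - 79/19, - 31/10 , 0, 7,8, 12, 18,20, 28,  60,  65,72, 94.23, 96 ]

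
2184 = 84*26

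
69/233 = 69/233 = 0.30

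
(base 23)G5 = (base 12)271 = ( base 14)1c9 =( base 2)101110101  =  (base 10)373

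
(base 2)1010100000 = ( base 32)l0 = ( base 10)672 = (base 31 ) ll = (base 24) 140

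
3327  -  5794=- 2467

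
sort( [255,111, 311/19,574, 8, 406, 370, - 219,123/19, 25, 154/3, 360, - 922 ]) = [- 922,-219, 123/19, 8,311/19,25,154/3, 111,255, 360, 370 , 406, 574]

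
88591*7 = 620137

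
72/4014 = 4/223 =0.02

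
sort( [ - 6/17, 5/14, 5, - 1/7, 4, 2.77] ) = [ - 6/17, - 1/7, 5/14, 2.77, 4,5 ]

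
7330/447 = 7330/447= 16.40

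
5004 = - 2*(  -  2502) 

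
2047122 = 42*48741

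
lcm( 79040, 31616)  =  158080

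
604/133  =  4 +72/133 = 4.54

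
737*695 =512215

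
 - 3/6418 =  - 1 + 6415/6418 = - 0.00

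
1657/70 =1657/70=23.67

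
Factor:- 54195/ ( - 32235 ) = 7^( - 1)*307^( - 1)*3613^1  =  3613/2149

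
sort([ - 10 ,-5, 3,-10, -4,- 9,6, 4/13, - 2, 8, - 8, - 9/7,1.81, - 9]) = [-10, - 10, - 9, - 9, - 8, - 5, - 4,-2, - 9/7, 4/13,1.81, 3, 6, 8]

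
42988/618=69 + 173/309 = 69.56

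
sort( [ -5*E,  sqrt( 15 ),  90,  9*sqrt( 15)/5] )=[  -  5*E,sqrt(15),9*sqrt( 15)/5, 90]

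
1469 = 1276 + 193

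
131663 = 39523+92140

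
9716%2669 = 1709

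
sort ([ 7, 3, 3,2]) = [ 2, 3, 3, 7]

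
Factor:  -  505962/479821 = - 2^1 * 3^2*28109^1 *479821^ ( - 1) 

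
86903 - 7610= 79293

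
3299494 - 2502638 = 796856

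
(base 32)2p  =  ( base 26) 3b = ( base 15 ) 5E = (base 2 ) 1011001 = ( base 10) 89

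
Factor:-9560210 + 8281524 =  - 1278686 = - 2^1 * 457^1*1399^1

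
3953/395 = 10 + 3/395 = 10.01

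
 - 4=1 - 5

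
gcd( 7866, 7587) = 9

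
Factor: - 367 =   -  367^1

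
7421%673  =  18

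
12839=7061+5778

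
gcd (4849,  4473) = 1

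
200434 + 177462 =377896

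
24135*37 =892995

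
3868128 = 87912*44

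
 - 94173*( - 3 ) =282519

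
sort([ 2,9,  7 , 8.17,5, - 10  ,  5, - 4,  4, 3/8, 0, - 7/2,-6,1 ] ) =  [ - 10, - 6, - 4,-7/2,0,3/8, 1,2,4,5 , 5,7,8.17, 9] 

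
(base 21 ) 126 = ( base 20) 149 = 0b111101001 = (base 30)G9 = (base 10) 489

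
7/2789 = 7/2789  =  0.00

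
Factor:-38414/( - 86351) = 2^1 * 19207^1*86351^( - 1)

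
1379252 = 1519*908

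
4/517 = 4/517 = 0.01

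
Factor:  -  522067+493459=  - 28608= -2^6 * 3^1*149^1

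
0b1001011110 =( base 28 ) LI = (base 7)1524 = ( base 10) 606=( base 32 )iu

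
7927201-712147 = 7215054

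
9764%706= 586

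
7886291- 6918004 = 968287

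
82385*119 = 9803815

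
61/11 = 61/11 = 5.55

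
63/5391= 7/599 = 0.01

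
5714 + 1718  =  7432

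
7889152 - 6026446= 1862706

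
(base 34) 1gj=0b11010110111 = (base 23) 35h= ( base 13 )A23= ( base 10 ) 1719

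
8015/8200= 1603/1640= 0.98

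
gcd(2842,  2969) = 1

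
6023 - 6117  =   - 94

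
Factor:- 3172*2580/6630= - 20984/17 = -2^3*17^(-1)*43^1*61^1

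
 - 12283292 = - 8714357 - 3568935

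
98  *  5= 490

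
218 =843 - 625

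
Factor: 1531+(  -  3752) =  - 2221^1= - 2221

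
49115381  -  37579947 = 11535434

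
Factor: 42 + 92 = 134 = 2^1*67^1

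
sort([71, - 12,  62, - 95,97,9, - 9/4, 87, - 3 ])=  [ - 95, - 12, - 3, - 9/4, 9, 62, 71,87, 97] 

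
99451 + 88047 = 187498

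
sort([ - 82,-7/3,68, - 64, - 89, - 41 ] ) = [ - 89, - 82,-64, - 41,  -  7/3, 68]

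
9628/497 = 19 + 185/497 = 19.37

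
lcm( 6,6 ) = 6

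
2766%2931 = 2766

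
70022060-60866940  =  9155120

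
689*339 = 233571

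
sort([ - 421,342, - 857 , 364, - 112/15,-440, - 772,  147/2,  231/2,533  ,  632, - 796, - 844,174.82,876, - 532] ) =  [ - 857 , - 844, - 796, - 772 ,-532, -440 ,-421, -112/15,147/2,231/2, 174.82,342, 364, 533,632,876 ]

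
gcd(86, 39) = 1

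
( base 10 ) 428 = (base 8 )654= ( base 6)1552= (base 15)1D8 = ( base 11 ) 35a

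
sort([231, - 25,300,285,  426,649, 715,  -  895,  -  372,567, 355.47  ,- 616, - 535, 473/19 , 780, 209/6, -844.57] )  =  [-895, - 844.57,  -  616 ,-535 ,  -  372 , - 25,473/19 , 209/6, 231 , 285,300,355.47,426,567 , 649, 715, 780]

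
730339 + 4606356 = 5336695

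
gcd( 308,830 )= 2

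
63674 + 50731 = 114405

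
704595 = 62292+642303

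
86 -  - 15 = 101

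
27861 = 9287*3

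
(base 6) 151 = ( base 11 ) 61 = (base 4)1003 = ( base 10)67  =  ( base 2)1000011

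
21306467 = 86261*247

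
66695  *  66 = 4401870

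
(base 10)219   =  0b11011011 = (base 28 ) 7n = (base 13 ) 13b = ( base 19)BA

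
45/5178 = 15/1726 = 0.01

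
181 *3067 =555127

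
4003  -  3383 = 620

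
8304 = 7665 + 639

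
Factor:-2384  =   - 2^4*149^1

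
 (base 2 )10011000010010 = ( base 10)9746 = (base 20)1476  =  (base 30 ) AOQ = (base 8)23022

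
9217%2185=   477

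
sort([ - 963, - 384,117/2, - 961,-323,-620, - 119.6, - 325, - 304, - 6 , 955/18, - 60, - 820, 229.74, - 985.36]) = [ - 985.36, - 963,- 961, - 820 , - 620,-384, - 325, - 323,- 304, - 119.6, - 60,-6,955/18, 117/2, 229.74] 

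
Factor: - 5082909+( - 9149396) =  - 5^1 *47^1*71^1 * 853^1  =  - 14232305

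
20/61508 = 5/15377 = 0.00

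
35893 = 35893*1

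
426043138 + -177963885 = 248079253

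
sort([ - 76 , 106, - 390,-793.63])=[-793.63,-390,-76  ,  106]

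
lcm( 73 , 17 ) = 1241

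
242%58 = 10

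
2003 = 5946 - 3943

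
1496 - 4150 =  -  2654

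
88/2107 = 88/2107 = 0.04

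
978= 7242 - 6264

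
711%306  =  99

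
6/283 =6/283 = 0.02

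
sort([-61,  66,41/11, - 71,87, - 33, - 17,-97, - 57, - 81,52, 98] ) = [ - 97, - 81,-71,-61, - 57, - 33, - 17, 41/11,52,  66,87,  98]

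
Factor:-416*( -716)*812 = 2^9*7^1*13^1*29^1 * 179^1  =  241859072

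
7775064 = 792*9817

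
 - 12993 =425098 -438091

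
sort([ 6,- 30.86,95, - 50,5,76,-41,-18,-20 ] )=[- 50, - 41, -30.86, - 20,-18, 5,  6, 76,  95]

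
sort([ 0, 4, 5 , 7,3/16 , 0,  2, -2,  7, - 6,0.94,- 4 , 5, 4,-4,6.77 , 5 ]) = [-6 , - 4, - 4, - 2 , 0, 0, 3/16, 0.94, 2,4,4,  5, 5,5,  6.77,7, 7] 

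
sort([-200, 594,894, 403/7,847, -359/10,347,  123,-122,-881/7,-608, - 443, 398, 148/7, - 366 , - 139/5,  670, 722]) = [ - 608 ,-443, - 366,  -  200 , - 881/7 ,-122,-359/10,-139/5,  148/7, 403/7,123,347,398,594, 670,722,  847, 894]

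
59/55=1+4/55 = 1.07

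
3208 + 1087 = 4295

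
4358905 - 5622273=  - 1263368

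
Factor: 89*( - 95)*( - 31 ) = 5^1 * 19^1*31^1*89^1 = 262105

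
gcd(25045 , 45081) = 5009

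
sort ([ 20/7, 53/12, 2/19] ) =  [2/19, 20/7, 53/12]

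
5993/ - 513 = -5993/513 = -11.68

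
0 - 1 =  - 1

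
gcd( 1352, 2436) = 4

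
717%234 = 15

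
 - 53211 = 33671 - 86882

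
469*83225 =39032525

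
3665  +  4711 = 8376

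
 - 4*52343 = -209372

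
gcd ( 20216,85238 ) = 2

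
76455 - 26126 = 50329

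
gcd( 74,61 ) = 1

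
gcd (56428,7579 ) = 1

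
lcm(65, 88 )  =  5720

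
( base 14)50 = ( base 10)70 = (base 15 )4A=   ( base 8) 106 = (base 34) 22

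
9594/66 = 145 + 4/11= 145.36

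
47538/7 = 6791 + 1/7= 6791.14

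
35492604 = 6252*5677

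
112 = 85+27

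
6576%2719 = 1138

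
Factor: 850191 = 3^1*283397^1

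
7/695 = 7/695 = 0.01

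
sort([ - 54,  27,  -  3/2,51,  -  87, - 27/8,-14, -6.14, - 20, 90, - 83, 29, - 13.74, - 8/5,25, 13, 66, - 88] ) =[ - 88, - 87, - 83,-54, - 20, - 14, - 13.74, - 6.14, - 27/8, - 8/5, - 3/2, 13, 25, 27,29, 51,66 , 90]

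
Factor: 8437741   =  13^1 *311^1*2087^1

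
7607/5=1521 + 2/5=1521.40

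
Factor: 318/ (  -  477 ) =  - 2^1*3^ ( - 1) = -2/3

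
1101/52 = 1101/52 = 21.17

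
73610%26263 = 21084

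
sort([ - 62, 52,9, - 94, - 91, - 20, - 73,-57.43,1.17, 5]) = [ - 94, - 91, - 73, - 62, - 57.43,  -  20, 1.17, 5,  9,52 ] 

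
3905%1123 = 536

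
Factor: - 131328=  - 2^8 * 3^3* 19^1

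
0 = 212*0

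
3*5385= 16155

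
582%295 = 287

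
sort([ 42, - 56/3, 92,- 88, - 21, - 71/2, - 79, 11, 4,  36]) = [ - 88, - 79, - 71/2, - 21,-56/3, 4,11,36,42,92]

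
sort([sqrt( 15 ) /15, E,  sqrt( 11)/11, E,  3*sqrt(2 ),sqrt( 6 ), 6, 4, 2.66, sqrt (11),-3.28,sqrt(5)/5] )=[ -3.28, sqrt( 15)/15 , sqrt( 11)/11, sqrt(5) /5, sqrt(6 ),2.66, E, E, sqrt( 11),4, 3*sqrt(2),6]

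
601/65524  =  601/65524 = 0.01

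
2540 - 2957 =- 417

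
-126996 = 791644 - 918640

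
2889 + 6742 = 9631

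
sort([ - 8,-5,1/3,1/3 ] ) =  [ - 8, - 5, 1/3 , 1/3]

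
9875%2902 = 1169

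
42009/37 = 42009/37 = 1135.38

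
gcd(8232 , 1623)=3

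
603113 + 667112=1270225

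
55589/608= 55589/608  =  91.43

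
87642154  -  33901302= 53740852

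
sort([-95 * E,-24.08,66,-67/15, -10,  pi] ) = [-95*E,- 24.08,-10, - 67/15 , pi,  66]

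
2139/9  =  713/3=237.67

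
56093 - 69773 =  - 13680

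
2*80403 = 160806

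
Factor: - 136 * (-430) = 2^4 * 5^1 * 17^1*43^1  =  58480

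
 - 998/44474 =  - 499/22237  =  - 0.02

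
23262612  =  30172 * 771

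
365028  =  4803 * 76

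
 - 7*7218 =  -  50526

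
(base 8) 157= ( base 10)111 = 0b1101111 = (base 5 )421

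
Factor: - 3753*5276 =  - 2^2 * 3^3 *139^1*1319^1 = -19800828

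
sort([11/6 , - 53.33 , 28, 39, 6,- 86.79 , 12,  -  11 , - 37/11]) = [ - 86.79, - 53.33, - 11, - 37/11,11/6,6,12,28,39]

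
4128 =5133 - 1005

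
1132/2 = 566=566.00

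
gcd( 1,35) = 1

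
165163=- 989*( - 167 ) 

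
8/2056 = 1/257 = 0.00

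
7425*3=22275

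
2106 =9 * 234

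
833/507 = 1 + 326/507 = 1.64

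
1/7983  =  1/7983  =  0.00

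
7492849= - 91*( - 82339)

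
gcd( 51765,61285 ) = 595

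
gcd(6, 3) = 3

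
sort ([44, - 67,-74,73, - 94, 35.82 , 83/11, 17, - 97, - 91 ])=[ - 97, - 94,  -  91, - 74, - 67, 83/11, 17,35.82,44, 73]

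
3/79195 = 3/79195 = 0.00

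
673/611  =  673/611 = 1.10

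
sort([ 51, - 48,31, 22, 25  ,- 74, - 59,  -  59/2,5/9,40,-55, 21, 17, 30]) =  [-74, - 59 ,- 55,  -  48, - 59/2,5/9,17, 21, 22,25,30,31, 40, 51 ] 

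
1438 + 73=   1511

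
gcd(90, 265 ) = 5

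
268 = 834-566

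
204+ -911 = - 707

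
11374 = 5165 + 6209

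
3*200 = 600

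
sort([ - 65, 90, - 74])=[ - 74, - 65, 90 ] 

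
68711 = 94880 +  - 26169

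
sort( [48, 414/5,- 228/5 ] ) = [ - 228/5,  48,414/5]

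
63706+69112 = 132818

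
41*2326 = 95366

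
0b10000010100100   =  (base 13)3A5A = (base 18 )17e4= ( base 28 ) aic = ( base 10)8356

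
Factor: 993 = 3^1*331^1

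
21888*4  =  87552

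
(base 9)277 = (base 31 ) 7f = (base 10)232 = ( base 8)350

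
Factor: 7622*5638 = 42972836 =2^2*37^1*103^1*2819^1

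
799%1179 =799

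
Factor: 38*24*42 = 2^5*3^2*7^1 * 19^1 = 38304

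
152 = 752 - 600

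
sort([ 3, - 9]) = [  -  9 , 3 ] 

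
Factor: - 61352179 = - 7^1 * 37^1*236881^1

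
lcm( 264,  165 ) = 1320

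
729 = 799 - 70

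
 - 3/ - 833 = 3/833=0.00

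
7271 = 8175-904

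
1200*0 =0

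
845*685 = 578825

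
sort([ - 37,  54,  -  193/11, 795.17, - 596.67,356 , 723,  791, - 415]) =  [ - 596.67, - 415,-37, - 193/11, 54,  356,  723, 791,795.17 ] 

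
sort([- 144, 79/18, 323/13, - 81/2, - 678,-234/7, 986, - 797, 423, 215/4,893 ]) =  [ - 797, - 678, - 144,  -  81/2,-234/7, 79/18,  323/13,  215/4,423,893,986] 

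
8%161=8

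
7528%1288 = 1088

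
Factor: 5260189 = 11^1*478199^1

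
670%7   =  5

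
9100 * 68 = 618800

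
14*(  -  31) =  - 434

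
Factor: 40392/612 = 66 = 2^1*3^1*11^1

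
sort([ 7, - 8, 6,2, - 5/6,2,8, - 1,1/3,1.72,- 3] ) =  [ -8 , - 3 , - 1,-5/6,1/3,1.72,  2,2 , 6, 7, 8]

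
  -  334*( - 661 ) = 220774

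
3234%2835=399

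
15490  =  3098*5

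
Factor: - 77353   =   - 103^1 * 751^1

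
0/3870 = 0 = 0.00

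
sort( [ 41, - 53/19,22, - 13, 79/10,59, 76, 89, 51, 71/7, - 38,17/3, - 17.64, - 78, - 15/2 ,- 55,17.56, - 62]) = [ - 78, - 62, - 55, - 38, - 17.64 , - 13, - 15/2, - 53/19,  17/3,79/10, 71/7,17.56,22,41, 51,59,76, 89]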